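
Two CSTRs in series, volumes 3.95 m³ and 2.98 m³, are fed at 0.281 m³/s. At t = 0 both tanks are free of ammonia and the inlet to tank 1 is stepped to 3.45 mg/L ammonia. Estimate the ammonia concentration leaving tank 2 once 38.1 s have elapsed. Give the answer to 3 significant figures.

2.81 mg/L

Species balance on tank i: dCᵢ/dt = (Cᵢ₋₁ − Cᵢ)/τᵢ with τᵢ = Vᵢ/Q.
τ₁ = 3.95/0.281 = 14.057 s; τ₂ = 2.98/0.281 = 10.605 s.
Solving the cascade with C₁(0)=C₂(0)=0 gives C₂(t) = C_in[1 − (τ₁ e^(−t/τ₁) − τ₂ e^(−t/τ₂))/(τ₁ − τ₂)].
At t = 38.1: e^(−t/τ₁) = 0.066510, e^(−t/τ₂) = 0.027525.
C₂ = 3.45·[1 − (14.057·0.066510 − 10.605·0.027525)/(3.4520)] = 3.45·0.81372 = 2.8073 mg/L.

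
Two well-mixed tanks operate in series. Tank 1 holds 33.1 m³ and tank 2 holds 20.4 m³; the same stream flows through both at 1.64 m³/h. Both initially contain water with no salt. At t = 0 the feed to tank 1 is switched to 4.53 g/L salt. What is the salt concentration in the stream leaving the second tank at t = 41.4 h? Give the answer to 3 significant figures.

Time constants: τᵢ = Vᵢ/Q for each well-mixed tank.
τ₁ = 33.1/1.64 = 20.183 h; τ₂ = 20.4/1.64 = 12.439 h.
Tank 1: C₁ = C_in(1 − e^(−t/τ₁)). Tank 2 (τ₁ ≠ τ₂): C₂ = C_in[1 − (τ₁ e^(−t/τ₁) − τ₂ e^(−t/τ₂))/(τ₁ − τ₂)].
At t = 41.4: e^(−t/τ₁) = 0.12858, e^(−t/τ₂) = 0.035856.
C₂ = 4.53·[1 − (20.183·0.12858 − 12.439·0.035856)/(7.7439)] = 4.53·0.72249 = 3.2729 g/L.

3.27 g/L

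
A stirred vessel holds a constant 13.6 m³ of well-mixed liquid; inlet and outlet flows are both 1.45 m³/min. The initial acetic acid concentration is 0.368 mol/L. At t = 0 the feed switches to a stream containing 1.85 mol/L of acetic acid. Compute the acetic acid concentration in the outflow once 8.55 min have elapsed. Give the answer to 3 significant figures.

1.25 mol/L

Transient balance on the dissolved component: V dC/dt = Q(C_in − C).
Time constant τ = V/Q = 13.6/1.45 = 9.3793 min.
C approaches C_in exponentially: C(t) = C_in + (C₀ − C_in) e^(−t/τ).
C(8.55) = 1.85 + (0.368 − 1.85)·e^(−8.55/9.3793) = 1.85 + (-1.4820)·0.40189 = 1.2544 mol/L.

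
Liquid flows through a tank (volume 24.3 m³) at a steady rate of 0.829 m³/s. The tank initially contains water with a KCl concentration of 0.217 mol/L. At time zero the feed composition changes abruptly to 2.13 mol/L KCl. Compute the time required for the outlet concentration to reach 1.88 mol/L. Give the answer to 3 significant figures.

59.6 s

Unsteady species balance (constant V, well mixed): V dC/dt = Q(C_in − C), so τ = V/Q = 29.312 s.
C(t) = C_in + (C₀ − C_in) e^(−t/τ). Set C = 1.88 and solve for t:
e^(−t/τ) = (C − C_in)/(C₀ − C_in) = (1.88 − 2.13)/(0.217 − 2.13) = 0.13068
t = −τ ln(…) = 29.312 × 2.0350 = 59.650 s.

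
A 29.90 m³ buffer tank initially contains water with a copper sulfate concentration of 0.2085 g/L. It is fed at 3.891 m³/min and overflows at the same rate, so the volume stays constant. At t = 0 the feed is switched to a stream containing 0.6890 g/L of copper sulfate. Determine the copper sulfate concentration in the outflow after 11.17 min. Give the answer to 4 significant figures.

0.5767 g/L

Accumulation = in − out for the solute gives V dC/dt = Q(C_in − C).
Time constant τ = V/Q = 29.90/3.891 = 7.68440 min.
This is linear first-order; C(t) = C_in + (C₀ − C_in) e^(−t/τ).
C(11.17) = 0.6890 + (0.2085 − 0.6890)·e^(−11.17/7.68440) = 0.6890 + (-0.480500)·0.233729 = 0.576693 g/L.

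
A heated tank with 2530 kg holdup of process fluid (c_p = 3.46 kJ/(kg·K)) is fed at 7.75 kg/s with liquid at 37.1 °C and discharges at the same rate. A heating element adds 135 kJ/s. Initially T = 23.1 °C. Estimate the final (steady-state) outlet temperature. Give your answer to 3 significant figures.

42.1 °C

M c_p dT/dt = ṁ c_p (T_in − T) + Q̇.
At steady state dT/dt = 0 ⇒ T_ss = T_in + Q̇/(ṁ c_p) = 37.1 + 135/(7.75·3.46) = 42.134 °C.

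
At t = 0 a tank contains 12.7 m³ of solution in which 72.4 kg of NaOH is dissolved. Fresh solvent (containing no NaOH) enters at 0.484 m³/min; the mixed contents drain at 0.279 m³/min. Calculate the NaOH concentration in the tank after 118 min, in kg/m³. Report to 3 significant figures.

0.460 kg/m³

Let m(t) be the amount of NaOH. Volume: V(t) = V₀ + (Q_in − Q_out) t = 12.7 + 0.20500 t; V(118) = 36.890 m³.
Species balance (pure solvent in): dm/dt = −Q_out · m/V(t).
dm/m = −Q_out dt/(V₀ + 0.20500 t); integrating gives ln(m/m₀) = −(Q_out/(Q_in−Q_out)) ln(V/V₀).
m = m₀ (V₀/V)^(Q_out/(Q_in−Q_out)) = 72.4 × (12.7/36.890)^(1.3610) = 16.961 kg.
C = m/V = 16.961/36.890 = 0.45979 kg/m³.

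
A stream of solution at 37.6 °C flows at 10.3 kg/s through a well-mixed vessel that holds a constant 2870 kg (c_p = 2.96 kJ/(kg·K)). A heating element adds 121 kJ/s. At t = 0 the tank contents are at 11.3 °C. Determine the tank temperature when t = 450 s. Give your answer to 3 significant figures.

35.5 °C

First-law balance (no shaft work): M c_p dT/dt = ṁ c_p (T_in − T) + 121.
τ = M/ṁ = 278.64 s; T_ss = T_in + Q̇/(ṁ c_p) = 37.6 + 121/(10.3·2.96) = 41.569 °C.
This is linear first-order; T(t) = T_ss + (T₀ − T_ss) e^(−t/τ).
T(450) = 41.569 + (-30.269)·e^(−450/278.64) = 41.569 + (-30.269)·0.19889 = 35.548 °C.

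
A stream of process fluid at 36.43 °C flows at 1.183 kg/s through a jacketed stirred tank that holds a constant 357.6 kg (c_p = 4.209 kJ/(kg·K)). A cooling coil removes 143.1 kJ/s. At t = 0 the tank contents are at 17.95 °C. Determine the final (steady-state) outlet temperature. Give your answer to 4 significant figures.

M c_p dT/dt = ṁ c_p (T_in − T) − Q̇.
At steady state dT/dt = 0 ⇒ T_ss = T_in − Q̇/(ṁ c_p) = 36.43 − 143.1/(1.183·4.209) = 7.69071 °C.

7.691 °C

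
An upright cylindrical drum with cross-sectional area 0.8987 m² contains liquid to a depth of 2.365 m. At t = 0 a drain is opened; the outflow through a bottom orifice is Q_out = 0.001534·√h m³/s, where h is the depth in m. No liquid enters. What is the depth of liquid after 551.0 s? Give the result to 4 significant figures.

Accumulation of liquid (constant cross-section A): A dh/dt = −0.001534 √h.
Separate and integrate: 2(√h − √h₀) = −(0.001534/A) t.
√h = √2.365 − 0.001534·551.0/(2·0.8987) = 1.53786 − 0.470254 = 1.06760.
h = 1.06760² = 1.13977 m.

1.140 m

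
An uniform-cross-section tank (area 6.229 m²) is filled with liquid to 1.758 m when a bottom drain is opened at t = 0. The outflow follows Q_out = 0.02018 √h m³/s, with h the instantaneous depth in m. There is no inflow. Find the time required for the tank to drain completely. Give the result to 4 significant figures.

818.5 s

Volume balance on the tank: A dh/dt = −0.02018 √h.
This is separable: 2 d(√h)/dt = −0.02018/A, so √h = √h₀ − (0.02018/(2A)) t.
Tank is empty when √h = 0: t_empty = 2A√h₀/0.02018.
t_empty = 2·6.229·√1.758/0.02018 = 12.4580·1.32590/0.02018 = 818.534 s.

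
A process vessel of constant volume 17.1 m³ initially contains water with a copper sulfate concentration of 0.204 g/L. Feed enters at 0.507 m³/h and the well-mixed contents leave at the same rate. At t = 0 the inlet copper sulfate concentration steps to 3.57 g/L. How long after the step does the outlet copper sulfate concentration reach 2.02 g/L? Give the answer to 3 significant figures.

26.2 h

Species balance: V dC/dt = Q(C_in − C) ⇒ τ = V/Q = 33.728 h.
C(t) = C_in + (C₀ − C_in) e^(−t/τ). Set C = 2.02 and solve for t:
e^(−t/τ) = (C − C_in)/(C₀ − C_in) = (2.02 − 3.57)/(0.204 − 3.57) = 0.46049
t = −τ ln(…) = 33.728 × 0.77547 = 26.155 h.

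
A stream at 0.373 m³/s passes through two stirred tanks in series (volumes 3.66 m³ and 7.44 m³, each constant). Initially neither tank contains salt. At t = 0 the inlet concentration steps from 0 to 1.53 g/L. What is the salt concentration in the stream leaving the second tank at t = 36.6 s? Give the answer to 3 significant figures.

1.08 g/L

Species balance on tank i: dCᵢ/dt = (Cᵢ₋₁ − Cᵢ)/τᵢ with τᵢ = Vᵢ/Q.
τ₁ = 3.66/0.373 = 9.8123 s; τ₂ = 7.44/0.373 = 19.946 s.
Solving the cascade with C₁(0)=C₂(0)=0 gives C₂(t) = C_in[1 − (τ₁ e^(−t/τ₁) − τ₂ e^(−t/τ₂))/(τ₁ − τ₂)].
At t = 36.6: e^(−t/τ₁) = 0.023993, e^(−t/τ₂) = 0.15963.
C₂ = 1.53·[1 − (9.8123·0.023993 − 19.946·0.15963)/(-10.134)] = 1.53·0.70905 = 1.0848 g/L.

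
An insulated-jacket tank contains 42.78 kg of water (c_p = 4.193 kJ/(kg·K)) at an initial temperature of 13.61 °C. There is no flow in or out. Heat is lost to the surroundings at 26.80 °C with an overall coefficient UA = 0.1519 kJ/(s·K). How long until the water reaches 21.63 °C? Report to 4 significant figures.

1106 s

Lumped-capacitance energy balance: M c_p dT/dt = UA(T_amb − T).
τ = M c_p/UA = 1180.89 s; T_ss = T_amb = 26.8000 °C.
T(t) = T_ss + (T₀ − T_ss)e^(−t/τ); set T = 21.63:
t = −τ ln[(T − T_ss)/(T₀ − T_ss)] = −1180.89 · ln(0.391964) = 1106.00 s.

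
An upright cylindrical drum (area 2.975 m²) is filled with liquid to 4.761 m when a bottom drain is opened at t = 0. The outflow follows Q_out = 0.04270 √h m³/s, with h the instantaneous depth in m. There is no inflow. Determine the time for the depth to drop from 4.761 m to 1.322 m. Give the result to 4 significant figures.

143.8 s

Accumulation of liquid (constant cross-section A): A dh/dt = −0.04270 √h.
Separate and integrate: 2(√h − √h₀) = −(0.04270/A) t.
t = 2A(√h₀ − √h)/0.04270 = 2·2.975·(√4.761 − √1.322)/0.04270
  = 5.95000 × (2.18197 − 1.14978) / 0.04270 = 143.830 s.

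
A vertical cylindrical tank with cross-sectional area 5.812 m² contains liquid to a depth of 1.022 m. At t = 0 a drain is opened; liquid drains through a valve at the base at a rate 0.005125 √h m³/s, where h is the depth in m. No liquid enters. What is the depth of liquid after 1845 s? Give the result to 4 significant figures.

A dh/dt = −Q_out = −0.005125 √h.
∫ h^(−1/2) dh = −(0.005125/A) ∫ dt, giving 2√h = 2√h₀ − (0.005125/A) t.
√h = √1.022 − 0.005125·1845/(2·5.812) = 1.01094 − 0.813457 = 0.197483.
h = 0.197483² = 0.0389996 m.

0.03900 m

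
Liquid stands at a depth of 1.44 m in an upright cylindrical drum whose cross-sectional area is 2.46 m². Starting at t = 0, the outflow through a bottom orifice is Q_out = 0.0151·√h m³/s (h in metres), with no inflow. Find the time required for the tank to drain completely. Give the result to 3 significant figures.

391 s

Volume balance on the tank: A dh/dt = −0.0151 √h.
Separate and integrate: 2(√h − √h₀) = −(0.0151/A) t.
Tank is empty when √h = 0: t_empty = 2A√h₀/0.0151.
t_empty = 2·2.46·√1.44/0.0151 = 4.9200·1.2000/0.0151 = 390.99 s.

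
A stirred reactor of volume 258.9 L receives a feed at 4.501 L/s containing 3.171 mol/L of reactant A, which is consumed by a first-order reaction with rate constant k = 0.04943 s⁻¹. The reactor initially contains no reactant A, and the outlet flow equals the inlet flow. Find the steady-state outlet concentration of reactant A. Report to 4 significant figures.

0.8251 mol/L

V dC/dt = Q(C_in − C) − k V C.
At steady state: 0 = Q C_in − (Q + kV) C_ss, so C_ss = Q C_in/(Q + kV).
C_ss = 4.501·3.171/(4.501 + 0.04943·258.9) = 14.2727/17.2984 = 0.825085 mol/L.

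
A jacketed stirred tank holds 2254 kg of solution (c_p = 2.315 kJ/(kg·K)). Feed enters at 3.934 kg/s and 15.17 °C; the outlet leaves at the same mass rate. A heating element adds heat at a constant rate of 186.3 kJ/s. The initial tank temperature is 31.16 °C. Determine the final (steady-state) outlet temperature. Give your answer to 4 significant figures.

M c_p dT/dt = ṁ c_p (T_in − T) + Q̇.
At steady state dT/dt = 0 ⇒ T_ss = T_in + Q̇/(ṁ c_p) = 15.17 + 186.3/(3.934·2.315) = 35.6263 °C.

35.63 °C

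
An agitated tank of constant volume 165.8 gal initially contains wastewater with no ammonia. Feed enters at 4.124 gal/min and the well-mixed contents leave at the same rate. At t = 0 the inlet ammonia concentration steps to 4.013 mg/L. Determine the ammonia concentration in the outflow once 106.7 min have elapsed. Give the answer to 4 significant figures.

3.731 mg/L

Mass balance on the solute (V constant): V dC/dt = Q(C_in − C).
So dC/dt = (C_in − C)/τ with τ = V/Q = 165.8/4.124 = 40.2037 min.
This is linear first-order; C(t) = C_in + (C₀ − C_in) e^(−t/τ).
C(106.7) = 4.013 + (0 − 4.013)·e^(−106.7/40.2037) = 4.013 + (-4.01300)·0.0703702 = 3.73060 mg/L.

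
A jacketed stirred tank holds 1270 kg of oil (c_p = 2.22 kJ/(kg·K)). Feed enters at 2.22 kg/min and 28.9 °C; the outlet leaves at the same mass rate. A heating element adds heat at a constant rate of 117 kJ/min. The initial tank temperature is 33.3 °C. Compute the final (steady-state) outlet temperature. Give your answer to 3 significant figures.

52.6 °C

Energy balance: M c_p dT/dt = ṁ c_p (T_in − T) + 117.
At steady state dT/dt = 0 ⇒ T_ss = T_in + Q̇/(ṁ c_p) = 28.9 + 117/(2.22·2.22) = 52.640 °C.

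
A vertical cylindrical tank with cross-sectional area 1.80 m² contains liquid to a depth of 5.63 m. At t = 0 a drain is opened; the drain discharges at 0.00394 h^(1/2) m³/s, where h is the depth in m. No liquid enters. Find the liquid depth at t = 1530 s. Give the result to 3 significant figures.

With no inflow, A dh/dt = −0.00394 √h.
∫ h^(−1/2) dh = −(0.00394/A) ∫ dt, giving 2√h = 2√h₀ − (0.00394/A) t.
√h = √5.63 − 0.00394·1530/(2·1.80) = 2.3728 − 1.6745 = 0.69826.
h = 0.69826² = 0.48757 m.

0.488 m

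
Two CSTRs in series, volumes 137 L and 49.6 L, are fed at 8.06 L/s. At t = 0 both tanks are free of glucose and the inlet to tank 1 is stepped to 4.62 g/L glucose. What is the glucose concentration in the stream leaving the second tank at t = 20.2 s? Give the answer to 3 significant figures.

2.51 g/L

Each tank obeys Vᵢ dCᵢ/dt = Q(Cᵢ₋₁ − Cᵢ), so τᵢ = Vᵢ/Q.
τ₁ = 137/8.06 = 16.998 s; τ₂ = 49.6/8.06 = 6.1538 s.
Solving the cascade with C₁(0)=C₂(0)=0 gives C₂(t) = C_in[1 − (τ₁ e^(−t/τ₁) − τ₂ e^(−t/τ₂))/(τ₁ − τ₂)].
At t = 20.2: e^(−t/τ₁) = 0.30471, e^(−t/τ₂) = 0.037534.
C₂ = 4.62·[1 − (16.998·0.30471 − 6.1538·0.037534)/(10.844)] = 4.62·0.54367 = 2.5118 g/L.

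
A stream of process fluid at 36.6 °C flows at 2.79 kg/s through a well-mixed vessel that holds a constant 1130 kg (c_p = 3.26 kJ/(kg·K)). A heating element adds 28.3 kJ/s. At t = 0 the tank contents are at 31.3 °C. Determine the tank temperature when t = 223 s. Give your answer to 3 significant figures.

34.9 °C

M c_p dT/dt = ṁ c_p (T_in − T) + Q̇.
τ = M/ṁ = 405.02 s; T_ss = T_in + Q̇/(ṁ c_p) = 36.6 + 28.3/(2.79·3.26) = 39.711 °C.
Solution: T(t) = T_ss + (T₀ − T_ss) e^(−t/τ).
T(223) = 39.711 + (-8.4115)·e^(−223/405.02) = 39.711 + (-8.4115)·0.57661 = 34.861 °C.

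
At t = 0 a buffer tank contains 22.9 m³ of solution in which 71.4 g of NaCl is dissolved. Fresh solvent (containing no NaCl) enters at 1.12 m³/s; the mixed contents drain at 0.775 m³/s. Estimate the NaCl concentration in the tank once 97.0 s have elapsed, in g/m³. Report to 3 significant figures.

Total volume: dV/dt = Q_in − Q_out = 0.34500 m³/s, so V(t) = 22.9 + 0.34500 t and V(97.0) = 56.365 m³.
Species balance (pure solvent in): dm/dt = −Q_out · m/V(t).
Separate: dm/m = −Q_out dt/V(t) ⇒ ln(m/m₀) = −(Q_out/(Q_in−Q_out)) ln(V/V₀).
m = m₀ (V₀/V)^(Q_out/(Q_in−Q_out)) = 71.4 × (22.9/56.365)^(2.2464) = 9.4400 g.
C = m/V = 9.4400/56.365 = 0.16748 g/m³.

0.167 g/m³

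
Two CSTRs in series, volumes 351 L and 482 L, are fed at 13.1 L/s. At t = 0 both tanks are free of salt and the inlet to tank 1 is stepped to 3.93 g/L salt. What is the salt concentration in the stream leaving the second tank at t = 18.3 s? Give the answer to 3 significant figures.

0.455 g/L

Species balance on tank i: dCᵢ/dt = (Cᵢ₋₁ − Cᵢ)/τᵢ with τᵢ = Vᵢ/Q.
τ₁ = 351/13.1 = 26.794 s; τ₂ = 482/13.1 = 36.794 s.
Tank 1: C₁ = C_in(1 − e^(−t/τ₁)). Tank 2 (τ₁ ≠ τ₂): C₂ = C_in[1 − (τ₁ e^(−t/τ₁) − τ₂ e^(−t/τ₂))/(τ₁ − τ₂)].
At t = 18.3: e^(−t/τ₁) = 0.50510, e^(−t/τ₂) = 0.60813.
C₂ = 3.93·[1 − (26.794·0.50510 − 36.794·0.60813)/(-10.000)] = 3.93·0.11582 = 0.45517 g/L.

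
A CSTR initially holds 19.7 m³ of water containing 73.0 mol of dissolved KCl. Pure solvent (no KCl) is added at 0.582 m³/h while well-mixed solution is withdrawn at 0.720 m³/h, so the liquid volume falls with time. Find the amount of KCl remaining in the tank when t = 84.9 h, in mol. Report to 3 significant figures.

Total volume: dV/dt = Q_in − Q_out = -0.13800 m³/h, so V(t) = 19.7 − 0.13800 t and V(84.9) = 7.9838 m³.
Species balance (pure solvent in): dm/dt = −Q_out · m/V(t).
Separate: dm/m = −Q_out dt/V(t) ⇒ ln(m/m₀) = −(Q_out/(Q_in−Q_out)) ln(V/V₀).
m = m₀ (V₀/V)^(Q_out/(Q_in−Q_out)) = 73.0 × (19.7/7.9838)^(-5.2174) = 0.65579 mol.

0.656 mol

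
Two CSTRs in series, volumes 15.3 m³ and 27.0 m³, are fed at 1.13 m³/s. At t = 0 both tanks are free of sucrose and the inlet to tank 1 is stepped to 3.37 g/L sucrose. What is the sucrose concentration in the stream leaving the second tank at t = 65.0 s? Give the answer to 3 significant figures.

2.89 g/L

Time constants: τᵢ = Vᵢ/Q for each well-mixed tank.
τ₁ = 15.3/1.13 = 13.540 s; τ₂ = 27.0/1.13 = 23.894 s.
Tank 1: C₁ = C_in(1 − e^(−t/τ₁)). Tank 2 (τ₁ ≠ τ₂): C₂ = C_in[1 − (τ₁ e^(−t/τ₁) − τ₂ e^(−t/τ₂))/(τ₁ − τ₂)].
At t = 65.0: e^(−t/τ₁) = 0.0082244, e^(−t/τ₂) = 0.065850.
C₂ = 3.37·[1 − (13.540·0.0082244 − 23.894·0.065850)/(-10.354)] = 3.37·0.85879 = 2.8941 g/L.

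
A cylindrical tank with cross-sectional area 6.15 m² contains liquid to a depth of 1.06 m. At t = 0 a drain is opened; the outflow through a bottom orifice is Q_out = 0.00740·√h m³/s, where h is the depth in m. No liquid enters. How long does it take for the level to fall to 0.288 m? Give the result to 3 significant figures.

819 s

Accumulation of liquid (constant cross-section A): A dh/dt = −0.00740 √h.
Separate and integrate: 2(√h − √h₀) = −(0.00740/A) t.
t = 2A(√h₀ − √h)/0.00740 = 2·6.15·(√1.06 − √0.288)/0.00740
  = 12.300 × (1.0296 − 0.53666) / 0.00740 = 819.29 s.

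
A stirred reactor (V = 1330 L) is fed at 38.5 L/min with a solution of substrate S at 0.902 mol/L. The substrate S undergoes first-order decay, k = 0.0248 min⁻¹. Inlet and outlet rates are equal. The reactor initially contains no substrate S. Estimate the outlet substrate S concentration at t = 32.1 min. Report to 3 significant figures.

0.399 mol/L

Species balance: V dC/dt = Q C_in − Q C − k V C.
dC/dt = (Q/V) C_in − (Q/V + k) C; effective rate a = Q/V + k = 0.028947 + 0.0248 = 0.053747 min⁻¹.
C_ss = Q C_in/(Q + kV) = 0.48580 mol/L; C(t) = C_ss + (C₀ − C_ss) e^(−a t).
C(32.1) = 0.48580 + (-0.48580)·e^(−0.053747·32.1) = 0.48580 + (-0.48580)·0.17812 = 0.39927 mol/L.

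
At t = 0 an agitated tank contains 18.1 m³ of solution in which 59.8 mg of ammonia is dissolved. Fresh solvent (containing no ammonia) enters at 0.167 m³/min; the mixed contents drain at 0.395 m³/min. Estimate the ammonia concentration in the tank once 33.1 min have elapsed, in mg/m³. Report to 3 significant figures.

Let m(t) be the amount of ammonia. Volume: V(t) = V₀ + (Q_in − Q_out) t = 18.1 − 0.22800 t; V(33.1) = 10.553 m³.
No ammonia enters, so dm/dt = −Q_out · (m/V).
Separate: dm/m = −Q_out dt/V(t) ⇒ ln(m/m₀) = −(Q_out/(Q_in−Q_out)) ln(V/V₀).
m = m₀ (V₀/V)^(Q_out/(Q_in−Q_out)) = 59.8 × (18.1/10.553)^(-1.7325) = 23.485 mg.
C = m/V = 23.485/10.553 = 2.2254 mg/m³.

2.23 mg/m³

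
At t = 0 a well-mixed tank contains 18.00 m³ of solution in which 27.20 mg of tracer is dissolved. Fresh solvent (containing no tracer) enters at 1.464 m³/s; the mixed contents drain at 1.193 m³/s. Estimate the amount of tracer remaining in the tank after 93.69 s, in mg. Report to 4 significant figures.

0.5655 mg

Total volume: dV/dt = Q_in − Q_out = 0.271000 m³/s, so V(t) = 18.00 + 0.271000 t and V(93.69) = 43.3900 m³.
No tracer enters, so dm/dt = −Q_out · (m/V).
Separate: dm/m = −Q_out dt/V(t) ⇒ ln(m/m₀) = −(Q_out/(Q_in−Q_out)) ln(V/V₀).
m = m₀ (V₀/V)^(Q_out/(Q_in−Q_out)) = 27.20 × (18.00/43.3900)^(4.40221) = 0.565468 mg.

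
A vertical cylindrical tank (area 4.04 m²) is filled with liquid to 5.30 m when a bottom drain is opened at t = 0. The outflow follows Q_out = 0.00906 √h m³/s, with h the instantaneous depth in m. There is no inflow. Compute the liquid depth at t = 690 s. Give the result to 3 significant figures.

2.34 m

With no inflow, A dh/dt = −0.00906 √h.
∫ h^(−1/2) dh = −(0.00906/A) ∫ dt, giving 2√h = 2√h₀ − (0.00906/A) t.
√h = √5.30 − 0.00906·690/(2·4.04) = 2.3022 − 0.77369 = 1.5285.
h = 1.5285² = 2.3363 m.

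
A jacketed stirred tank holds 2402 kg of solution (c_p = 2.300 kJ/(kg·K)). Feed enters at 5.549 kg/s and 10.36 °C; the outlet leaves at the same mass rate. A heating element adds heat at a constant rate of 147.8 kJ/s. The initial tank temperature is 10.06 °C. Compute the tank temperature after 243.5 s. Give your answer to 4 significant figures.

Energy balance: M c_p dT/dt = ṁ c_p (T_in − T) + 147.8.
Rearrange: dT/dt = (T_ss − T)/τ with τ = M/ṁ = 432.871 s and T_ss = T_in + Q̇/(ṁ c_p) = 21.9406 °C.
This is linear first-order; T(t) = T_ss + (T₀ − T_ss) e^(−t/τ).
T(243.5) = 21.9406 + (-11.8806)·e^(−243.5/432.871) = 21.9406 + (-11.8806)·0.569769 = 15.1714 °C.

15.17 °C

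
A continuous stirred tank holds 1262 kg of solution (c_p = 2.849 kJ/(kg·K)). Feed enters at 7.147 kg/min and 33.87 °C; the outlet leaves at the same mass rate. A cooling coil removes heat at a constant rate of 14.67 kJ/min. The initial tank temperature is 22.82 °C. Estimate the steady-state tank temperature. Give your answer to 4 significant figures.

33.15 °C

M c_p dT/dt = ṁ c_p (T_in − T) − Q̇.
At steady state dT/dt = 0 ⇒ T_ss = T_in − Q̇/(ṁ c_p) = 33.87 − 14.67/(7.147·2.849) = 33.1495 °C.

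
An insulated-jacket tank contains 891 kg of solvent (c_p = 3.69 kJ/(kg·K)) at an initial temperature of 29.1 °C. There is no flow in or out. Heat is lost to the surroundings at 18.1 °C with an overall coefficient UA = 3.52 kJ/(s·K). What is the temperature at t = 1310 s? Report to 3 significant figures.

20.8 °C

Heat balance on the well-mixed liquid: M c_p dT/dt = −UA(T − T_amb).
dT/dt = (T_ss − T)/τ with T_ss = T_amb = 18.100 °C, τ = M c_p/UA = 891·3.69/3.52 = 934.03 s.
This is linear first-order; T(t) = T_ss + (T₀ − T_ss) e^(−t/τ).
T(1310) = 18.100 + (11.000)·0.24598 = 20.806 °C.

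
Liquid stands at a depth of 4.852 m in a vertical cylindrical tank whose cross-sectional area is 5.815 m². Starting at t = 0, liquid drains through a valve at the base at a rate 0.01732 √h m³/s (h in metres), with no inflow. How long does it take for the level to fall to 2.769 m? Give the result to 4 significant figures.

361.7 s

Unsteady balance on liquid volume: A dh/dt = −0.01732 √h.
Separate and integrate: 2(√h − √h₀) = −(0.01732/A) t.
t = 2A(√h₀ − √h)/0.01732 = 2·5.815·(√4.852 − √2.769)/0.01732
  = 11.6300 × (2.20273 − 1.66403) / 0.01732 = 361.721 s.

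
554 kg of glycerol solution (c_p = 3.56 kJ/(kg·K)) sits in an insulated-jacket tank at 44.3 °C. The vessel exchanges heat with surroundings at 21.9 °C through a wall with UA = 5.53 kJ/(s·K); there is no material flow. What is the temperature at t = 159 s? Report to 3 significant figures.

36.2 °C

Lumped-capacitance energy balance: M c_p dT/dt = UA(T_amb − T).
dT/dt = (T_ss − T)/τ with T_ss = T_amb = 21.900 °C, τ = M c_p/UA = 554·3.56/5.53 = 356.64 s.
T approaches T_ss exponentially: T(t) = T_ss + (T₀ − T_ss) e^(−t/τ).
T(159) = 21.900 + (22.400)·0.64030 = 36.243 °C.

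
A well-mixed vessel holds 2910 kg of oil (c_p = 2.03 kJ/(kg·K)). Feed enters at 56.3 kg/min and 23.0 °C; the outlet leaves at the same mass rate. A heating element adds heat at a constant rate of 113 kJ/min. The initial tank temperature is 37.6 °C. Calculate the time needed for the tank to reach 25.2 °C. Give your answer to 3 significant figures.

Heat balance on the well-mixed liquid: M c_p dT/dt = ṁ c_p (T_in − T) + 113.
τ = M/ṁ = 51.687 min; T_ss = T_in + Q̇/(ṁ c_p) = 23.989 °C.
T(t) = T_ss + (T₀ − T_ss) e^(−t/τ). Set T = 25.2:
e^(−t/τ) = (25.2 − 23.989)/(37.6 − 23.989) = 0.088991
t = −51.687 · ln(0.088991) = 125.04 min.

125 min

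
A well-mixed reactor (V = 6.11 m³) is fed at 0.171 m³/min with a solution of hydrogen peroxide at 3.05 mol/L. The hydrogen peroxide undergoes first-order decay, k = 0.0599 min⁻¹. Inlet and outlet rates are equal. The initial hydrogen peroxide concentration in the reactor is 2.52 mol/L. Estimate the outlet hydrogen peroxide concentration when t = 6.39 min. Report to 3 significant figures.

1.85 mol/L

V dC/dt = Q(C_in − C) − k V C.
This is linear with rate a = Q/V + k = 0.087887 min⁻¹.
C_ss = Q C_in/(Q + kV) = 0.97125 mol/L; C(t) = C_ss + (C₀ − C_ss) e^(−a t).
C(6.39) = 0.97125 + (1.5488)·e^(−0.087887·6.39) = 0.97125 + (1.5488)·0.57030 = 1.8545 mol/L.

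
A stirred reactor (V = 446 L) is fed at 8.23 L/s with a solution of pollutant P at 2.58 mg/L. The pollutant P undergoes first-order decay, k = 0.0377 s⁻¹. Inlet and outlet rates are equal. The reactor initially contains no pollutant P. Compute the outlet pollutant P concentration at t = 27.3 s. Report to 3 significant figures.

0.665 mg/L

V dC/dt = Q(C_in − C) − k V C.
dC/dt = (Q/V) C_in − (Q/V + k) C; effective rate a = Q/V + k = 0.018453 + 0.0377 = 0.056153 s⁻¹.
C_ss = Q C_in/(Q + kV) = 0.84784 mg/L; C(t) = C_ss + (C₀ − C_ss) e^(−a t).
C(27.3) = 0.84784 + (-0.84784)·e^(−0.056153·27.3) = 0.84784 + (-0.84784)·0.21589 = 0.66480 mg/L.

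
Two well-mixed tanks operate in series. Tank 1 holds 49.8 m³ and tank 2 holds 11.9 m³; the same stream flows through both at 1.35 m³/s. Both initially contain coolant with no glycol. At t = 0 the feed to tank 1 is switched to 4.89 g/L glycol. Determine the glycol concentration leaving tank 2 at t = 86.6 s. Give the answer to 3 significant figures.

4.28 g/L

Each tank obeys Vᵢ dCᵢ/dt = Q(Cᵢ₋₁ − Cᵢ), so τᵢ = Vᵢ/Q.
τ₁ = 49.8/1.35 = 36.889 s; τ₂ = 11.9/1.35 = 8.8148 s.
Solving the cascade with C₁(0)=C₂(0)=0 gives C₂(t) = C_in[1 − (τ₁ e^(−t/τ₁) − τ₂ e^(−t/τ₂))/(τ₁ − τ₂)].
At t = 86.6: e^(−t/τ₁) = 0.095599, e^(−t/τ₂) = 5.4117e-05.
C₂ = 4.89·[1 − (36.889·0.095599 − 8.8148·5.4117e-05)/(28.074)] = 4.89·0.87440 = 4.2758 g/L.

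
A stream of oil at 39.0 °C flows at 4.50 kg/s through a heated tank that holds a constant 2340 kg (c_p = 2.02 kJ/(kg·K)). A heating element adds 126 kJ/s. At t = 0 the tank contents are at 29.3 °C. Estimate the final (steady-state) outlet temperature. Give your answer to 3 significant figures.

52.9 °C

M c_p dT/dt = ṁ c_p (T_in − T) + Q̇.
At steady state dT/dt = 0 ⇒ T_ss = T_in + Q̇/(ṁ c_p) = 39.0 + 126/(4.50·2.02) = 52.861 °C.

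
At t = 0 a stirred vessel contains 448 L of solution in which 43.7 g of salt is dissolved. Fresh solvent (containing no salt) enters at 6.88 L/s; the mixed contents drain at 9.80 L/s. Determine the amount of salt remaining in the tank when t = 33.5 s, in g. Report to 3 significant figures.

19.1 g

Let m(t) be the amount of salt. Volume: V(t) = V₀ + (Q_in − Q_out) t = 448 − 2.9200 t; V(33.5) = 350.18 L.
No salt enters, so dm/dt = −Q_out · (m/V).
Separate: dm/m = −Q_out dt/V(t) ⇒ ln(m/m₀) = −(Q_out/(Q_in−Q_out)) ln(V/V₀).
m = m₀ (V₀/V)^(Q_out/(Q_in−Q_out)) = 43.7 × (448/350.18)^(-3.3562) = 19.117 g.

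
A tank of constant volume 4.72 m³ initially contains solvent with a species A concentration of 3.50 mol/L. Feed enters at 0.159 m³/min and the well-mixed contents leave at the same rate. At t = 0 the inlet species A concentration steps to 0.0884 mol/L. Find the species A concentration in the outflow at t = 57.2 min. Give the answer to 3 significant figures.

0.585 mol/L

Species balance on the tank: V dC/dt = Q(C_in − C).
Time constant τ = V/Q = 4.72/0.159 = 29.686 min.
This is linear first-order; C(t) = C_in + (C₀ − C_in) e^(−t/τ).
C(57.2) = 0.0884 + (3.50 − 0.0884)·e^(−57.2/29.686) = 0.0884 + (3.4116)·0.14560 = 0.58514 mol/L.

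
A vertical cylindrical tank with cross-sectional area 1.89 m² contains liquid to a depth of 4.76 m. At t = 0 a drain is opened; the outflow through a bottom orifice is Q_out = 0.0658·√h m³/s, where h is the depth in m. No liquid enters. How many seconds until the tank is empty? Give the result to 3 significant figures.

Accumulation of liquid (constant cross-section A): A dh/dt = −0.0658 √h.
∫ h^(−1/2) dh = −(0.0658/A) ∫ dt, giving 2√h = 2√h₀ − (0.0658/A) t.
Tank is empty when √h = 0: t_empty = 2A√h₀/0.0658.
t_empty = 2·1.89·√4.76/0.0658 = 3.7800·2.1817/0.0658 = 125.33 s.

125 s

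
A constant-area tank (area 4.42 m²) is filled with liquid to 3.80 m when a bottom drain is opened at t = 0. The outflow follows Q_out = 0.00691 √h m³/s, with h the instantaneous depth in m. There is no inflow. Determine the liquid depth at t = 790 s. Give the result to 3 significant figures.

1.77 m

Mass balance (ρ constant): A dh/dt = −0.00691 √h.
Separate and integrate: 2(√h − √h₀) = −(0.00691/A) t.
√h = √3.80 − 0.00691·790/(2·4.42) = 1.9494 − 0.61752 = 1.3318.
h = 1.3318² = 1.7738 m.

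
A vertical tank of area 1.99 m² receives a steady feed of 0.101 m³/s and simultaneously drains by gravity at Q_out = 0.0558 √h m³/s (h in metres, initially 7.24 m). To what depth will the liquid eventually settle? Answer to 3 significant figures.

3.28 m

Level balance: A dh/dt = 0.101 − 0.0558 √h. Setting dh/dt = 0:
Q_in = 0.0558 √h_ss ⇒ √h_ss = 0.101/0.0558 = 1.8100.
h_ss = 1.8100² = 3.2762 m. (Since h₀ = 7.24 m > h_ss, the level will fall toward this value.)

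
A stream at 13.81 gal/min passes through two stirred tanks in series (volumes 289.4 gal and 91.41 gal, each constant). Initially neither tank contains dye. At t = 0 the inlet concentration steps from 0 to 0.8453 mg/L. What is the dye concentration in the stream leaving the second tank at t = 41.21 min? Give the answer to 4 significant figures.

0.6732 mg/L

Each tank obeys Vᵢ dCᵢ/dt = Q(Cᵢ₋₁ − Cᵢ), so τᵢ = Vᵢ/Q.
τ₁ = 289.4/13.81 = 20.9558 min; τ₂ = 91.41/13.81 = 6.61912 min.
Tank 1: C₁ = C_in(1 − e^(−t/τ₁)). Tank 2 (τ₁ ≠ τ₂): C₂ = C_in[1 − (τ₁ e^(−t/τ₁) − τ₂ e^(−t/τ₂))/(τ₁ − τ₂)].
At t = 41.21: e^(−t/τ₁) = 0.139943, e^(−t/τ₂) = 0.00197753.
C₂ = 0.8453·[1 − (20.9558·0.139943 − 6.61912·0.00197753)/(14.3367)] = 0.8453·0.796359 = 0.673162 mg/L.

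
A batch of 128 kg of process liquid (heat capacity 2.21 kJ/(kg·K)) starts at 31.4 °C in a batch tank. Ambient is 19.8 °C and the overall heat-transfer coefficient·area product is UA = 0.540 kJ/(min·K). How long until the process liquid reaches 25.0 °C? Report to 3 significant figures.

Energy balance: M c_p dT/dt = −UA(T − T_amb).
τ = M c_p/UA = 523.85 min; T_ss = T_amb = 19.800 °C.
T(t) = T_ss + (T₀ − T_ss)e^(−t/τ); set T = 25.0:
t = −τ ln[(T − T_ss)/(T₀ − T_ss)] = −523.85 · ln(0.44828) = 420.31 min.

420 min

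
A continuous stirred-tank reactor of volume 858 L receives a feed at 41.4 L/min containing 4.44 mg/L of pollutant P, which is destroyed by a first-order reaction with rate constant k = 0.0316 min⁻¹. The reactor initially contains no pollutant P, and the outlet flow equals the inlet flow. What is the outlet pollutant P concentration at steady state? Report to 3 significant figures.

Accumulation = in − out − consumed: V dC/dt = Q C_in − Q C − k V C.
Steady state (dC/dt = 0): C_ss = Q C_in/(Q + kV) = C_in/(1 + kV/Q).
C_ss = 41.4·4.44/(41.4 + 0.0316·858) = 183.82/68.513 = 2.6829 mg/L.

2.68 mg/L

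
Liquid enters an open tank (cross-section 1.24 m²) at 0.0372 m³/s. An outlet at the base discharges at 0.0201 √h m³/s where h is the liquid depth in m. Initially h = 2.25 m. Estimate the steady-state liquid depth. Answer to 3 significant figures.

3.43 m

Level balance: A dh/dt = 0.0372 − 0.0201 √h. Setting dh/dt = 0:
Q_in = 0.0201 √h_ss ⇒ √h_ss = 0.0372/0.0201 = 1.8507.
h_ss = 1.8507² = 3.4253 m. (Since h₀ = 2.25 m < h_ss, the level will rise toward this value.)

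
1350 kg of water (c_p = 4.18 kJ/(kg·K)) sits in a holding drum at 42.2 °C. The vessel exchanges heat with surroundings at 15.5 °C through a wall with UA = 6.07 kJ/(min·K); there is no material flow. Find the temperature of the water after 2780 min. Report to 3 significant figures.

16.8 °C

Heat balance on the well-mixed liquid: M c_p dT/dt = −UA(T − T_amb).
dT/dt = (T_ss − T)/τ with T_ss = T_amb = 15.500 °C, τ = M c_p/UA = 1350·4.18/6.07 = 929.65 min.
This is linear first-order; T(t) = T_ss + (T₀ − T_ss) e^(−t/τ).
T(2780) = 15.500 + (26.700)·0.050269 = 16.842 °C.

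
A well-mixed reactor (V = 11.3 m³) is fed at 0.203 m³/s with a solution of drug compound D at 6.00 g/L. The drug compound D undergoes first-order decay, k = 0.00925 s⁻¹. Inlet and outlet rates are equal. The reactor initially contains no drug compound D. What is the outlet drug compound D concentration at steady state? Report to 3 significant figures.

3.96 g/L

Accumulation = in − out − consumed: V dC/dt = Q C_in − Q C − k V C.
At steady state: 0 = Q C_in − (Q + kV) C_ss, so C_ss = Q C_in/(Q + kV).
C_ss = 0.203·6.00/(0.203 + 0.00925·11.3) = 1.2180/0.30753 = 3.9607 g/L.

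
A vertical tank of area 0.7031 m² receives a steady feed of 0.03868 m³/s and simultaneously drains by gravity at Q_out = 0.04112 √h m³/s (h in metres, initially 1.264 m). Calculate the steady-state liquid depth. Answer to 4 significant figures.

0.8848 m

Level balance: A dh/dt = 0.03868 − 0.04112 √h. Setting dh/dt = 0:
Q_in = 0.04112 √h_ss ⇒ √h_ss = 0.03868/0.04112 = 0.940661.
h_ss = 0.940661² = 0.884844 m. (Since h₀ = 1.264 m > h_ss, the level will fall toward this value.)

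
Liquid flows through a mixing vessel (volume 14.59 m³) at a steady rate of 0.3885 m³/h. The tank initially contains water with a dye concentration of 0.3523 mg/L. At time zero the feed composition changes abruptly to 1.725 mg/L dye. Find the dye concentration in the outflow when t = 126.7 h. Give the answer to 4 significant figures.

1.678 mg/L

Transient balance on the dissolved component: V dC/dt = Q(C_in − C).
Rewrite as dC/dt + C/τ = C_in/τ, τ = V/Q = 37.5547 h.
Solution: C(t) = C_in + (C₀ − C_in) e^(−t/τ).
C(126.7) = 1.725 + (0.3523 − 1.725)·e^(−126.7/37.5547) = 1.725 + (-1.37270)·0.0342611 = 1.67797 mg/L.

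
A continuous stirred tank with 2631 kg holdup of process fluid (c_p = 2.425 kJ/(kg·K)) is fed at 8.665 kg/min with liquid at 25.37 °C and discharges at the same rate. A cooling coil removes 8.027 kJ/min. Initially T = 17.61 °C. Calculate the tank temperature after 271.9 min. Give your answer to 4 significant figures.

21.97 °C

First-law balance (no shaft work): M c_p dT/dt = ṁ c_p (T_in − T) − 8.027.
Rearrange: dT/dt = (T_ss − T)/τ with τ = M/ṁ = 303.635 min and T_ss = T_in − Q̇/(ṁ c_p) = 24.9880 °C.
This is linear first-order; T(t) = T_ss + (T₀ − T_ss) e^(−t/τ).
T(271.9) = 24.9880 + (-7.37799)·e^(−271.9/303.635) = 24.9880 + (-7.37799)·0.408411 = 21.9747 °C.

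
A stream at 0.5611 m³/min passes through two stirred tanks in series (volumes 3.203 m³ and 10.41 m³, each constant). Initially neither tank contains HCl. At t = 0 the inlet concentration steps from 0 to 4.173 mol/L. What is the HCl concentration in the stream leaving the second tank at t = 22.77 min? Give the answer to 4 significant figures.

Species balance on tank i: dCᵢ/dt = (Cᵢ₋₁ − Cᵢ)/τᵢ with τᵢ = Vᵢ/Q.
τ₁ = 3.203/0.5611 = 5.70843 min; τ₂ = 10.41/0.5611 = 18.5528 min.
Solving the cascade with C₁(0)=C₂(0)=0 gives C₂(t) = C_in[1 − (τ₁ e^(−t/τ₁) − τ₂ e^(−t/τ₂))/(τ₁ − τ₂)].
At t = 22.77: e^(−t/τ₁) = 0.0185212, e^(−t/τ₂) = 0.293081.
C₂ = 4.173·[1 − (5.70843·0.0185212 − 18.5528·0.293081)/(-12.8444)] = 4.173·0.584896 = 2.44077 mol/L.

2.441 mol/L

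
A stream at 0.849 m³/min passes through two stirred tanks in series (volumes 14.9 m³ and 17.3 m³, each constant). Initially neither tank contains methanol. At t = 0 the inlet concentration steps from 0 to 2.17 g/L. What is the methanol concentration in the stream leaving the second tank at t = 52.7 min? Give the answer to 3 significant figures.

Time constants: τᵢ = Vᵢ/Q for each well-mixed tank.
τ₁ = 14.9/0.849 = 17.550 min; τ₂ = 17.3/0.849 = 20.377 min.
Tank 1: C₁ = C_in(1 − e^(−t/τ₁)). Tank 2 (τ₁ ≠ τ₂): C₂ = C_in[1 − (τ₁ e^(−t/τ₁) − τ₂ e^(−t/τ₂))/(τ₁ − τ₂)].
At t = 52.7: e^(−t/τ₁) = 0.049646, e^(−t/τ₂) = 0.075301.
C₂ = 2.17·[1 − (17.550·0.049646 − 20.377·0.075301)/(-2.8269)] = 2.17·0.76542 = 1.6610 g/L.

1.66 g/L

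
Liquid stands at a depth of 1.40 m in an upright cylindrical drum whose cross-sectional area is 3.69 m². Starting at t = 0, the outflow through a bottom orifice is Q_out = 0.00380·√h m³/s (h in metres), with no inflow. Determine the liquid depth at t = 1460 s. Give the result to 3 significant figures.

A dh/dt = −Q_out = −0.00380 √h.
This is separable: 2 d(√h)/dt = −0.00380/A, so √h = √h₀ − (0.00380/(2A)) t.
√h = √1.40 − 0.00380·1460/(2·3.69) = 1.1832 − 0.75176 = 0.43145.
h = 0.43145² = 0.18615 m.

0.186 m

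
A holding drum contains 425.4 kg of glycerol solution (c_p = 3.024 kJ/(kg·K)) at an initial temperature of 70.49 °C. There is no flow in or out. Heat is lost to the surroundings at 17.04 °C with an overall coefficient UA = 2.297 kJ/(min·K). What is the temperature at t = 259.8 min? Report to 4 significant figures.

M c_p dT/dt = −UA(T − T_amb).
dT/dt = (T_ss − T)/τ with T_ss = T_amb = 17.0400 °C, τ = M c_p/UA = 425.4·3.024/2.297 = 560.039 min.
This is linear first-order; T(t) = T_ss + (T₀ − T_ss) e^(−t/τ).
T(259.8) = 17.0400 + (53.4500)·0.628829 = 50.6509 °C.

50.65 °C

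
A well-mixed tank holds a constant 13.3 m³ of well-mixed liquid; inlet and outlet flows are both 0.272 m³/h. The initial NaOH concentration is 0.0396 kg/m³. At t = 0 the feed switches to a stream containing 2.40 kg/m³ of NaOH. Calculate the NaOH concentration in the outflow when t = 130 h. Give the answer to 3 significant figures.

Unsteady species balance (constant V, well mixed): V dC/dt = Q(C_in − C).
Rewrite as dC/dt + C/τ = C_in/τ, τ = V/Q = 48.897 h.
Solution: C(t) = C_in + (C₀ − C_in) e^(−t/τ).
C(130) = 2.40 + (0.0396 − 2.40)·e^(−130/48.897) = 2.40 + (-2.3604)·0.070043 = 2.2347 kg/m³.

2.23 kg/m³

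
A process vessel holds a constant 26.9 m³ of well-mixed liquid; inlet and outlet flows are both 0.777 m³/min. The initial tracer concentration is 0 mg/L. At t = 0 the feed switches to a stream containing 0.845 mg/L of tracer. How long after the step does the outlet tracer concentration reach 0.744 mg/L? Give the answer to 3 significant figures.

Transient balance on the dissolved component: V dC/dt = Q(C_in − C), so τ = V/Q = 34.620 min.
C(t) = C_in + (C₀ − C_in) e^(−t/τ). Set C = 0.744 and solve for t:
e^(−t/τ) = (C − C_in)/(C₀ − C_in) = (0.744 − 0.845)/(0 − 0.845) = 0.11953
t = −τ ln(…) = 34.620 × 2.1242 = 73.541 min.

73.5 min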